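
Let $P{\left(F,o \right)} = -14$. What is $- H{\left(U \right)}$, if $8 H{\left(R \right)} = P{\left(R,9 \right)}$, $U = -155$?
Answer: $\frac{7}{4} \approx 1.75$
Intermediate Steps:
$H{\left(R \right)} = - \frac{7}{4}$ ($H{\left(R \right)} = \frac{1}{8} \left(-14\right) = - \frac{7}{4}$)
$- H{\left(U \right)} = \left(-1\right) \left(- \frac{7}{4}\right) = \frac{7}{4}$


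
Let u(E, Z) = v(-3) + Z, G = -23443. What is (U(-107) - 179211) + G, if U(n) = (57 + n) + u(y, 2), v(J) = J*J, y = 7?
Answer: -202693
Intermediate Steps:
v(J) = J²
u(E, Z) = 9 + Z (u(E, Z) = (-3)² + Z = 9 + Z)
U(n) = 68 + n (U(n) = (57 + n) + (9 + 2) = (57 + n) + 11 = 68 + n)
(U(-107) - 179211) + G = ((68 - 107) - 179211) - 23443 = (-39 - 179211) - 23443 = -179250 - 23443 = -202693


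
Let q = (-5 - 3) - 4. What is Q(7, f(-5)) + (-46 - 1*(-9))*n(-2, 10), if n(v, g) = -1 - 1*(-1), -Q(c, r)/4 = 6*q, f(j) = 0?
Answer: 288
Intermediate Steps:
q = -12 (q = -8 - 4 = -12)
Q(c, r) = 288 (Q(c, r) = -24*(-12) = -4*(-72) = 288)
n(v, g) = 0 (n(v, g) = -1 + 1 = 0)
Q(7, f(-5)) + (-46 - 1*(-9))*n(-2, 10) = 288 + (-46 - 1*(-9))*0 = 288 + (-46 + 9)*0 = 288 - 37*0 = 288 + 0 = 288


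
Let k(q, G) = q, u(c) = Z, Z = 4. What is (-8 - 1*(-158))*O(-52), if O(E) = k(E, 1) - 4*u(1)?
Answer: -10200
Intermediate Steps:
u(c) = 4
O(E) = -16 + E (O(E) = E - 4*4 = E - 16 = -16 + E)
(-8 - 1*(-158))*O(-52) = (-8 - 1*(-158))*(-16 - 52) = (-8 + 158)*(-68) = 150*(-68) = -10200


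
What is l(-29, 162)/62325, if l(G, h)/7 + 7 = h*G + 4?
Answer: -10969/20775 ≈ -0.52799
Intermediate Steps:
l(G, h) = -21 + 7*G*h (l(G, h) = -49 + 7*(h*G + 4) = -49 + 7*(G*h + 4) = -49 + 7*(4 + G*h) = -49 + (28 + 7*G*h) = -21 + 7*G*h)
l(-29, 162)/62325 = (-21 + 7*(-29)*162)/62325 = (-21 - 32886)*(1/62325) = -32907*1/62325 = -10969/20775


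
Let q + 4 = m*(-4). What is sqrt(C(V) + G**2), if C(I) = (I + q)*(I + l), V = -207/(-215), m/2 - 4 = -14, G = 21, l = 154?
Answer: 2*sqrt(142920406)/215 ≈ 111.21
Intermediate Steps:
m = -20 (m = 8 + 2*(-14) = 8 - 28 = -20)
V = 207/215 (V = -207*(-1/215) = 207/215 ≈ 0.96279)
q = 76 (q = -4 - 20*(-4) = -4 + 80 = 76)
C(I) = (76 + I)*(154 + I) (C(I) = (I + 76)*(I + 154) = (76 + I)*(154 + I))
sqrt(C(V) + G**2) = sqrt((11704 + (207/215)**2 + 230*(207/215)) + 21**2) = sqrt((11704 + 42849/46225 + 9522/43) + 441) = sqrt(551296399/46225 + 441) = sqrt(571681624/46225) = 2*sqrt(142920406)/215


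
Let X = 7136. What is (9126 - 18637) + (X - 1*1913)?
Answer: -4288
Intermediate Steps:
(9126 - 18637) + (X - 1*1913) = (9126 - 18637) + (7136 - 1*1913) = -9511 + (7136 - 1913) = -9511 + 5223 = -4288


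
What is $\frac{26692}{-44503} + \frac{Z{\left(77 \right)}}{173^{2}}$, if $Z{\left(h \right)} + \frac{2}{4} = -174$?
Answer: $- \frac{1613261283}{2663860574} \approx -0.60561$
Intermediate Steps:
$Z{\left(h \right)} = - \frac{349}{2}$ ($Z{\left(h \right)} = - \frac{1}{2} - 174 = - \frac{349}{2}$)
$\frac{26692}{-44503} + \frac{Z{\left(77 \right)}}{173^{2}} = \frac{26692}{-44503} - \frac{349}{2 \cdot 173^{2}} = 26692 \left(- \frac{1}{44503}\right) - \frac{349}{2 \cdot 29929} = - \frac{26692}{44503} - \frac{349}{59858} = - \frac{1613261283}{2663860574}$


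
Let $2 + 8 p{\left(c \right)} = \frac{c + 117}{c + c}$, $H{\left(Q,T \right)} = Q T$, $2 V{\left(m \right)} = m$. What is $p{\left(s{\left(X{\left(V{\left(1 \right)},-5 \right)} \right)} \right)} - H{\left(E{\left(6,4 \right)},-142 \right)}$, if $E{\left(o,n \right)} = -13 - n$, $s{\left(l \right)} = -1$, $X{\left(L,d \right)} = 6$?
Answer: $- \frac{4843}{2} \approx -2421.5$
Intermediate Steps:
$V{\left(m \right)} = \frac{m}{2}$
$p{\left(c \right)} = - \frac{1}{4} + \frac{117 + c}{16 c}$ ($p{\left(c \right)} = - \frac{1}{4} + \frac{\left(c + 117\right) \frac{1}{c + c}}{8} = - \frac{1}{4} + \frac{\left(117 + c\right) \frac{1}{2 c}}{8} = - \frac{1}{4} + \frac{\frac{1}{2} \frac{1}{c} \left(117 + c\right)}{8} = - \frac{1}{4} + \frac{117 + c}{16 c}$)
$p{\left(s{\left(X{\left(V{\left(1 \right)},-5 \right)} \right)} \right)} - H{\left(E{\left(6,4 \right)},-142 \right)} = \frac{3 \left(39 - -1\right)}{16 \left(-1\right)} - \left(-13 - 4\right) \left(-142\right) = \frac{3}{16} \left(-1\right) \left(39 + 1\right) - \left(-13 - 4\right) \left(-142\right) = \frac{3}{16} \left(-1\right) 40 - \left(-17\right) \left(-142\right) = - \frac{15}{2} - 2414 = - \frac{4843}{2}$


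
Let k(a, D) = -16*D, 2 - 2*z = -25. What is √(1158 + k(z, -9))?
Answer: √1302 ≈ 36.083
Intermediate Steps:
z = 27/2 (z = 1 - ½*(-25) = 1 + 25/2 = 27/2 ≈ 13.500)
√(1158 + k(z, -9)) = √(1158 - 16*(-9)) = √(1158 + 144) = √1302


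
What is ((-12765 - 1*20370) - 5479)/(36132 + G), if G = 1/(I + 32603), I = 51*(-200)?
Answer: -865069442/809465197 ≈ -1.0687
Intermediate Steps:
I = -10200
G = 1/22403 (G = 1/(-10200 + 32603) = 1/22403 ≈ 4.4637e-5)
((-12765 - 1*20370) - 5479)/(36132 + G) = ((-12765 - 1*20370) - 5479)/(36132 + 1/22403) = ((-12765 - 20370) - 5479)/(809465197/22403) = (-33135 - 5479)*(22403/809465197) = -38614*22403/809465197 = -865069442/809465197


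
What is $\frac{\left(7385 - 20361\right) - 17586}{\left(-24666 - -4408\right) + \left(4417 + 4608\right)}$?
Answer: $\frac{30562}{11233} \approx 2.7207$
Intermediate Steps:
$\frac{\left(7385 - 20361\right) - 17586}{\left(-24666 - -4408\right) + \left(4417 + 4608\right)} = \frac{-12976 - 17586}{\left(-24666 + 4408\right) + 9025} = - \frac{30562}{-20258 + 9025} = - \frac{30562}{-11233} = \left(-30562\right) \left(- \frac{1}{11233}\right) = \frac{30562}{11233}$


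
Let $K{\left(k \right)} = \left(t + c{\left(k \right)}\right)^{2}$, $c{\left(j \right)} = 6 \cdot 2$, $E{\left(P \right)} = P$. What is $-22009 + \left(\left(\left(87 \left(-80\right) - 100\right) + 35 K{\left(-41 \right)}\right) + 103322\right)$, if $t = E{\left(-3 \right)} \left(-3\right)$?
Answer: $89688$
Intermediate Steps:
$c{\left(j \right)} = 12$
$t = 9$ ($t = \left(-3\right) \left(-3\right) = 9$)
$K{\left(k \right)} = 441$ ($K{\left(k \right)} = \left(9 + 12\right)^{2} = 21^{2} = 441$)
$-22009 + \left(\left(\left(87 \left(-80\right) - 100\right) + 35 K{\left(-41 \right)}\right) + 103322\right) = -22009 + \left(\left(\left(87 \left(-80\right) - 100\right) + 35 \cdot 441\right) + 103322\right) = -22009 + \left(\left(\left(-6960 - 100\right) + 15435\right) + 103322\right) = -22009 + \left(\left(-7060 + 15435\right) + 103322\right) = -22009 + \left(8375 + 103322\right) = -22009 + 111697 = 89688$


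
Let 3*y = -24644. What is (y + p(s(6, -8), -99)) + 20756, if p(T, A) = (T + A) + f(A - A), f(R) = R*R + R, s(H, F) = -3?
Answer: 37318/3 ≈ 12439.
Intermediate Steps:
f(R) = R + R² (f(R) = R² + R = R + R²)
y = -24644/3 (y = (⅓)*(-24644) = -24644/3 ≈ -8214.7)
p(T, A) = A + T (p(T, A) = (T + A) + (A - A)*(1 + (A - A)) = (A + T) + 0*(1 + 0) = (A + T) + 0*1 = (A + T) + 0 = A + T)
(y + p(s(6, -8), -99)) + 20756 = (-24644/3 + (-99 - 3)) + 20756 = (-24644/3 - 102) + 20756 = -24950/3 + 20756 = 37318/3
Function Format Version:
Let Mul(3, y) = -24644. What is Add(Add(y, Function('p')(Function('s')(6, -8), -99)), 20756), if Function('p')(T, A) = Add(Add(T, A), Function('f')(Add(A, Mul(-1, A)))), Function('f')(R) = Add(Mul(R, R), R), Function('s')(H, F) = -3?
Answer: Rational(37318, 3) ≈ 12439.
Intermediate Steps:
Function('f')(R) = Add(R, Pow(R, 2)) (Function('f')(R) = Add(Pow(R, 2), R) = Add(R, Pow(R, 2)))
y = Rational(-24644, 3) (y = Mul(Rational(1, 3), -24644) = Rational(-24644, 3) ≈ -8214.7)
Function('p')(T, A) = Add(A, T) (Function('p')(T, A) = Add(Add(T, A), Mul(Add(A, Mul(-1, A)), Add(1, Add(A, Mul(-1, A))))) = Add(Add(A, T), Mul(0, Add(1, 0))) = Add(Add(A, T), Mul(0, 1)) = Add(Add(A, T), 0) = Add(A, T))
Add(Add(y, Function('p')(Function('s')(6, -8), -99)), 20756) = Add(Add(Rational(-24644, 3), Add(-99, -3)), 20756) = Add(Add(Rational(-24644, 3), -102), 20756) = Add(Rational(-24950, 3), 20756) = Rational(37318, 3)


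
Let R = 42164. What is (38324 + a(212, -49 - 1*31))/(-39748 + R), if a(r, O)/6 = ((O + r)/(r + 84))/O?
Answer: 113438941/7151360 ≈ 15.863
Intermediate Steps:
a(r, O) = 6*(O + r)/(O*(84 + r)) (a(r, O) = 6*(((O + r)/(r + 84))/O) = 6*(((O + r)/(84 + r))/O) = 6*((O + r)/(O*(84 + r))) = 6*(O + r)/(O*(84 + r)))
(38324 + a(212, -49 - 1*31))/(-39748 + R) = (38324 + 6*((-49 - 1*31) + 212)/((-49 - 1*31)*(84 + 212)))/(-39748 + 42164) = (38324 + 6*((-49 - 31) + 212)/(-49 - 31*296))/2416 = (38324 + 6*(1/296)*(-80 + 212)/(-80))*(1/2416) = (38324 + 6*(-1/80)*(1/296)*132)*(1/2416) = (38324 - 99/2960)*(1/2416) = (113438941/2960)*(1/2416) = 113438941/7151360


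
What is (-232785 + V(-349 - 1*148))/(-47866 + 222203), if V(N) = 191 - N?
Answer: -232097/174337 ≈ -1.3313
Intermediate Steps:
(-232785 + V(-349 - 1*148))/(-47866 + 222203) = (-232785 + (191 - (-349 - 1*148)))/(-47866 + 222203) = (-232785 + (191 - (-349 - 148)))/174337 = (-232785 + (191 - 1*(-497)))*(1/174337) = (-232785 + (191 + 497))*(1/174337) = (-232785 + 688)*(1/174337) = -232097*1/174337 = -232097/174337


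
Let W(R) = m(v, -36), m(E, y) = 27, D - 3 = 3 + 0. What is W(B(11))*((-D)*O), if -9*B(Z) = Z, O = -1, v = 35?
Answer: 162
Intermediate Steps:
D = 6 (D = 3 + (3 + 0) = 3 + 3 = 6)
B(Z) = -Z/9
W(R) = 27
W(B(11))*((-D)*O) = 27*(-1*6*(-1)) = 27*(-6*(-1)) = 27*6 = 162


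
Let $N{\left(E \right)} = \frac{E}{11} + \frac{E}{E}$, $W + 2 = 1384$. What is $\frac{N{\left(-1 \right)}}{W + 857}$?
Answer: $\frac{10}{24629} \approx 0.00040603$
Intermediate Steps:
$W = 1382$ ($W = -2 + 1384 = 1382$)
$N{\left(E \right)} = 1 + \frac{E}{11}$ ($N{\left(E \right)} = E \frac{1}{11} + 1 = \frac{E}{11} + 1 = 1 + \frac{E}{11}$)
$\frac{N{\left(-1 \right)}}{W + 857} = \frac{1 + \frac{1}{11} \left(-1\right)}{1382 + 857} = \frac{1 - \frac{1}{11}}{2239} = \frac{10}{11} \cdot \frac{1}{2239} = \frac{10}{24629}$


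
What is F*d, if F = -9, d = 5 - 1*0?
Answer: -45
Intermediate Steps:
d = 5 (d = 5 + 0 = 5)
F*d = -9*5 = -45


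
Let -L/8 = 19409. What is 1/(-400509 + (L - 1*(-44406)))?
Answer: -1/511375 ≈ -1.9555e-6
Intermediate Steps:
L = -155272 (L = -8*19409 = -155272)
1/(-400509 + (L - 1*(-44406))) = 1/(-400509 + (-155272 - 1*(-44406))) = 1/(-400509 + (-155272 + 44406)) = 1/(-400509 - 110866) = 1/(-511375) = -1/511375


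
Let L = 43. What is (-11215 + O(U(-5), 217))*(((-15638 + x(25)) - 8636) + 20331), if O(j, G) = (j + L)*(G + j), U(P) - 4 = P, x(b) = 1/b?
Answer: 211244082/25 ≈ 8.4498e+6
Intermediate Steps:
U(P) = 4 + P
O(j, G) = (43 + j)*(G + j) (O(j, G) = (j + 43)*(G + j) = (43 + j)*(G + j))
(-11215 + O(U(-5), 217))*(((-15638 + x(25)) - 8636) + 20331) = (-11215 + ((4 - 5)**2 + 43*217 + 43*(4 - 5) + 217*(4 - 5)))*(((-15638 + 1/25) - 8636) + 20331) = (-11215 + ((-1)**2 + 9331 + 43*(-1) + 217*(-1)))*(((-15638 + 1/25) - 8636) + 20331) = (-11215 + (1 + 9331 - 43 - 217))*((-390949/25 - 8636) + 20331) = (-11215 + 9072)*(-606849/25 + 20331) = -2143*(-98574/25) = 211244082/25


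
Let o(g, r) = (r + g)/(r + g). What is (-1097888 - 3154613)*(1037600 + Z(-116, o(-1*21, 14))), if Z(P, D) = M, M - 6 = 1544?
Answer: -4418986414150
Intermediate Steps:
o(g, r) = 1 (o(g, r) = (g + r)/(g + r) = 1)
M = 1550 (M = 6 + 1544 = 1550)
Z(P, D) = 1550
(-1097888 - 3154613)*(1037600 + Z(-116, o(-1*21, 14))) = (-1097888 - 3154613)*(1037600 + 1550) = -4252501*1039150 = -4418986414150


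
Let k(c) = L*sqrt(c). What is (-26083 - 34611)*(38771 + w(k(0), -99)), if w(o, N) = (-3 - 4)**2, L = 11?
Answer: -2356141080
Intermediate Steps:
k(c) = 11*sqrt(c)
w(o, N) = 49 (w(o, N) = (-7)**2 = 49)
(-26083 - 34611)*(38771 + w(k(0), -99)) = (-26083 - 34611)*(38771 + 49) = -60694*38820 = -2356141080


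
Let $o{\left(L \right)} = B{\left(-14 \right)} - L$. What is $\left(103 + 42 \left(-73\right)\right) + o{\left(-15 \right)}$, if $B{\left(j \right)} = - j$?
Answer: $-2934$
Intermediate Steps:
$o{\left(L \right)} = 14 - L$ ($o{\left(L \right)} = \left(-1\right) \left(-14\right) - L = 14 - L$)
$\left(103 + 42 \left(-73\right)\right) + o{\left(-15 \right)} = \left(103 + 42 \left(-73\right)\right) + \left(14 - -15\right) = \left(103 - 3066\right) + \left(14 + 15\right) = -2963 + 29 = -2934$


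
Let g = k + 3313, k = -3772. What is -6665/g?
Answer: 6665/459 ≈ 14.521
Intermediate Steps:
g = -459 (g = -3772 + 3313 = -459)
-6665/g = -6665/(-459) = -6665*(-1/459) = 6665/459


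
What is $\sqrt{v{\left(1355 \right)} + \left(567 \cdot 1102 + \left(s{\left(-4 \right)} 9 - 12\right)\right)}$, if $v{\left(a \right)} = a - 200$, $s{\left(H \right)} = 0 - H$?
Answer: $3 \sqrt{69557} \approx 791.21$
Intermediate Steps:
$s{\left(H \right)} = - H$
$v{\left(a \right)} = -200 + a$ ($v{\left(a \right)} = a - 200 = -200 + a$)
$\sqrt{v{\left(1355 \right)} + \left(567 \cdot 1102 + \left(s{\left(-4 \right)} 9 - 12\right)\right)} = \sqrt{\left(-200 + 1355\right) + \left(567 \cdot 1102 - \left(12 - \left(-1\right) \left(-4\right) 9\right)\right)} = \sqrt{1155 + \left(624834 + \left(4 \cdot 9 - 12\right)\right)} = \sqrt{1155 + \left(624834 + \left(36 - 12\right)\right)} = \sqrt{1155 + \left(624834 + 24\right)} = \sqrt{1155 + 624858} = \sqrt{626013} = 3 \sqrt{69557}$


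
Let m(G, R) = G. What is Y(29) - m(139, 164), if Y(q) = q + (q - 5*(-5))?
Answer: -56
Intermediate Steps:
Y(q) = 25 + 2*q (Y(q) = q + (q + 25) = q + (25 + q) = 25 + 2*q)
Y(29) - m(139, 164) = (25 + 2*29) - 1*139 = (25 + 58) - 139 = 83 - 139 = -56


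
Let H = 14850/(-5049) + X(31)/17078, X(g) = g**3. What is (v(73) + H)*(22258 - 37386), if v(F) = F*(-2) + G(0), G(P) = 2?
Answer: 318855858908/145163 ≈ 2.1965e+6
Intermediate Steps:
H = -347453/290326 (H = 14850/(-5049) + 31**3/17078 = 14850*(-1/5049) + 29791*(1/17078) = -50/17 + 29791/17078 = -347453/290326 ≈ -1.1968)
v(F) = 2 - 2*F (v(F) = F*(-2) + 2 = -2*F + 2 = 2 - 2*F)
(v(73) + H)*(22258 - 37386) = ((2 - 2*73) - 347453/290326)*(22258 - 37386) = ((2 - 146) - 347453/290326)*(-15128) = (-144 - 347453/290326)*(-15128) = -42154397/290326*(-15128) = 318855858908/145163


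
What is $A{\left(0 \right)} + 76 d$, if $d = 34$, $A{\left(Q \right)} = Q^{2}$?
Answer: $2584$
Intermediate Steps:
$A{\left(0 \right)} + 76 d = 0^{2} + 76 \cdot 34 = 0 + 2584 = 2584$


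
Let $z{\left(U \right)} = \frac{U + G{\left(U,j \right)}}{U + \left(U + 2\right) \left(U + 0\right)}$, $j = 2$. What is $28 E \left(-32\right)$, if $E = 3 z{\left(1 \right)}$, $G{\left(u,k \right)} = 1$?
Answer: $-1344$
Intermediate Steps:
$z{\left(U \right)} = \frac{1 + U}{U + U \left(2 + U\right)}$ ($z{\left(U \right)} = \frac{U + 1}{U + \left(U + 2\right) \left(U + 0\right)} = \frac{1 + U}{U + \left(2 + U\right) U} = \frac{1 + U}{U + U \left(2 + U\right)}$)
$E = \frac{3}{2}$ ($E = 3 \frac{1 + 1}{1 \left(3 + 1\right)} = 3 \cdot 1 \cdot \frac{1}{4} \cdot 2 = 3 \cdot \frac{1}{2} = \frac{3}{2} \approx 1.5$)
$28 E \left(-32\right) = 28 \cdot \frac{3}{2} \left(-32\right) = 42 \left(-32\right) = -1344$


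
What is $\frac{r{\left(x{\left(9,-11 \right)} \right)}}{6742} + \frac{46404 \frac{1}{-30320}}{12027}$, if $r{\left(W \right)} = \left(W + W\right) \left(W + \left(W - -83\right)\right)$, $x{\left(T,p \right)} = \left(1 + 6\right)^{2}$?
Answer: $\frac{269500087523}{102438689620} \approx 2.6308$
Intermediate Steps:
$x{\left(T,p \right)} = 49$ ($x{\left(T,p \right)} = 7^{2} = 49$)
$r{\left(W \right)} = 2 W \left(83 + 2 W\right)$ ($r{\left(W \right)} = 2 W \left(W + \left(W + 83\right)\right) = 2 W \left(W + \left(83 + W\right)\right) = 2 W \left(83 + 2 W\right)$)
$\frac{r{\left(x{\left(9,-11 \right)} \right)}}{6742} + \frac{46404 \frac{1}{-30320}}{12027} = \frac{2 \cdot 49 \left(83 + 2 \cdot 49\right)}{6742} + \frac{46404 \frac{1}{-30320}}{12027} = 2 \cdot 49 \left(83 + 98\right) \frac{1}{6742} + 46404 \left(- \frac{1}{30320}\right) \frac{1}{12027} = 2 \cdot 49 \cdot 181 \cdot \frac{1}{6742} - \frac{3867}{30388220} = 17738 \cdot \frac{1}{6742} - \frac{3867}{30388220} = \frac{8869}{3371} - \frac{3867}{30388220} = \frac{269500087523}{102438689620}$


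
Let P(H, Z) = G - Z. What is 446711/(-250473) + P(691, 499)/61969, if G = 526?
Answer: -27675471188/15521561337 ≈ -1.7830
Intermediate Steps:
P(H, Z) = 526 - Z
446711/(-250473) + P(691, 499)/61969 = 446711/(-250473) + (526 - 1*499)/61969 = 446711*(-1/250473) + (526 - 499)*(1/61969) = -446711/250473 + 27*(1/61969) = -446711/250473 + 27/61969 = -27675471188/15521561337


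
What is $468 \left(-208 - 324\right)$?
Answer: $-248976$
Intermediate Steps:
$468 \left(-208 - 324\right) = 468 \left(-532\right) = -248976$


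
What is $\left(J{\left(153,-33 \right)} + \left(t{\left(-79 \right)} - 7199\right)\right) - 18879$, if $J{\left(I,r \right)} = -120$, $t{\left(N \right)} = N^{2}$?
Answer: $-19957$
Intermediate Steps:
$\left(J{\left(153,-33 \right)} + \left(t{\left(-79 \right)} - 7199\right)\right) - 18879 = \left(-120 + \left(\left(-79\right)^{2} - 7199\right)\right) - 18879 = \left(-120 + \left(6241 - 7199\right)\right) - 18879 = \left(-120 - 958\right) - 18879 = -1078 - 18879 = -19957$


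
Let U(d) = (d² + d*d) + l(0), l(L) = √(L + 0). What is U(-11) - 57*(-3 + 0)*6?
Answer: 1268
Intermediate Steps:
l(L) = √L
U(d) = 2*d² (U(d) = (d² + d*d) + √0 = (d² + d²) + 0 = 2*d² + 0 = 2*d²)
U(-11) - 57*(-3 + 0)*6 = 2*(-11)² - 57*(-3 + 0)*6 = 2*121 - (-171)*6 = 242 - 57*(-18) = 242 + 1026 = 1268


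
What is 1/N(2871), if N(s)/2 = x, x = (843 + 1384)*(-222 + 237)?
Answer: 1/66810 ≈ 1.4968e-5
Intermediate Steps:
x = 33405 (x = 2227*15 = 33405)
N(s) = 66810 (N(s) = 2*33405 = 66810)
1/N(2871) = 1/66810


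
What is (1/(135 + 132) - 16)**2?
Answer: 18241441/71289 ≈ 255.88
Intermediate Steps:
(1/(135 + 132) - 16)**2 = (1/267 - 16)**2 = (-4271/267)**2 = 18241441/71289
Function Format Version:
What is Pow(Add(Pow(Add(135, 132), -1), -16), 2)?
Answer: Rational(18241441, 71289) ≈ 255.88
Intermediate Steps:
Pow(Add(Pow(Add(135, 132), -1), -16), 2) = Pow(Add(Pow(267, -1), -16), 2) = Pow(Add(Rational(1, 267), -16), 2) = Pow(Rational(-4271, 267), 2) = Rational(18241441, 71289)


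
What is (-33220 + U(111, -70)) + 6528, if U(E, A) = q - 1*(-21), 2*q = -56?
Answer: -26699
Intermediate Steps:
q = -28 (q = (1/2)*(-56) = -28)
U(E, A) = -7 (U(E, A) = -28 - 1*(-21) = -28 + 21 = -7)
(-33220 + U(111, -70)) + 6528 = (-33220 - 7) + 6528 = -33227 + 6528 = -26699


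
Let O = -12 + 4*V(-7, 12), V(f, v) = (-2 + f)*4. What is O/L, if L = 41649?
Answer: -52/13883 ≈ -0.0037456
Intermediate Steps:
V(f, v) = -8 + 4*f
O = -156 (O = -12 + 4*(-8 + 4*(-7)) = -12 + 4*(-8 - 28) = -12 + 4*(-36) = -12 - 144 = -156)
O/L = -156/41649 = -156*1/41649 = -52/13883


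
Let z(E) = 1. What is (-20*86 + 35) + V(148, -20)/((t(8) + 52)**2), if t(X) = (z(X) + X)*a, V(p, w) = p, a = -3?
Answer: -1052977/625 ≈ -1684.8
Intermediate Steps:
t(X) = -3 - 3*X (t(X) = (1 + X)*(-3) = -3 - 3*X)
(-20*86 + 35) + V(148, -20)/((t(8) + 52)**2) = (-20*86 + 35) + 148/(((-3 - 3*8) + 52)**2) = (-1720 + 35) + 148/(((-3 - 24) + 52)**2) = -1685 + 148/((-27 + 52)**2) = -1685 + 148/(25**2) = -1685 + 148/625 = -1052977/625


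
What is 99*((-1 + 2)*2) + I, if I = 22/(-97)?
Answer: 19184/97 ≈ 197.77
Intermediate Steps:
I = -22/97 (I = 22*(-1/97) = -22/97 ≈ -0.22680)
99*((-1 + 2)*2) + I = 99*((-1 + 2)*2) - 22/97 = 99*(1*2) - 22/97 = 99*2 - 22/97 = 198 - 22/97 = 19184/97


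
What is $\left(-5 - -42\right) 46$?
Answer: $1702$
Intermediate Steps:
$\left(-5 - -42\right) 46 = \left(-5 + 42\right) 46 = 37 \cdot 46 = 1702$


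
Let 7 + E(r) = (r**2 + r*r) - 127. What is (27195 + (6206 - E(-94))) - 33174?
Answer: -17311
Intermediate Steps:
E(r) = -134 + 2*r**2 (E(r) = -7 + ((r**2 + r*r) - 127) = -7 + ((r**2 + r**2) - 127) = -7 + (2*r**2 - 127) = -7 + (-127 + 2*r**2) = -134 + 2*r**2)
(27195 + (6206 - E(-94))) - 33174 = (27195 + (6206 - (-134 + 2*(-94)**2))) - 33174 = (27195 + (6206 - (-134 + 2*8836))) - 33174 = (27195 + (6206 - (-134 + 17672))) - 33174 = (27195 + (6206 - 1*17538)) - 33174 = (27195 + (6206 - 17538)) - 33174 = (27195 - 11332) - 33174 = 15863 - 33174 = -17311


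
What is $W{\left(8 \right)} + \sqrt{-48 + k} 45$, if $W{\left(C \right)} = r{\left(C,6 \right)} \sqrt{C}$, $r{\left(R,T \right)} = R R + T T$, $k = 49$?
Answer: $45 + 200 \sqrt{2} \approx 327.84$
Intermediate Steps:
$r{\left(R,T \right)} = R^{2} + T^{2}$
$W{\left(C \right)} = \sqrt{C} \left(36 + C^{2}\right)$ ($W{\left(C \right)} = \left(C^{2} + 6^{2}\right) \sqrt{C} = \left(C^{2} + 36\right) \sqrt{C} = \left(36 + C^{2}\right) \sqrt{C} = \sqrt{C} \left(36 + C^{2}\right)$)
$W{\left(8 \right)} + \sqrt{-48 + k} 45 = \sqrt{8} \left(36 + 8^{2}\right) + \sqrt{-48 + 49} \cdot 45 = 2 \sqrt{2} \left(36 + 64\right) + \sqrt{1} \cdot 45 = 2 \sqrt{2} \cdot 100 + 1 \cdot 45 = 200 \sqrt{2} + 45 = 45 + 200 \sqrt{2}$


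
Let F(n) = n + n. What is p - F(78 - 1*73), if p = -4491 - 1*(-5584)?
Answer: 1083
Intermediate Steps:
p = 1093 (p = -4491 + 5584 = 1093)
F(n) = 2*n
p - F(78 - 1*73) = 1093 - 2*(78 - 1*73) = 1093 - 2*(78 - 73) = 1093 - 2*5 = 1093 - 1*10 = 1093 - 10 = 1083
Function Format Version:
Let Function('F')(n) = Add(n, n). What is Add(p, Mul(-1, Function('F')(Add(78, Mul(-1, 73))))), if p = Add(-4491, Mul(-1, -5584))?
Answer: 1083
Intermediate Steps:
p = 1093 (p = Add(-4491, 5584) = 1093)
Function('F')(n) = Mul(2, n)
Add(p, Mul(-1, Function('F')(Add(78, Mul(-1, 73))))) = Add(1093, Mul(-1, Mul(2, Add(78, Mul(-1, 73))))) = Add(1093, Mul(-1, Mul(2, Add(78, -73)))) = Add(1093, Mul(-1, Mul(2, 5))) = Add(1093, Mul(-1, 10)) = Add(1093, -10) = 1083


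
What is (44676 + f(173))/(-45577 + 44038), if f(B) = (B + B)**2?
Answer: -164392/1539 ≈ -106.82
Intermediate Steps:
f(B) = 4*B**2 (f(B) = (2*B)**2 = 4*B**2)
(44676 + f(173))/(-45577 + 44038) = (44676 + 4*173**2)/(-45577 + 44038) = (44676 + 4*29929)/(-1539) = (44676 + 119716)*(-1/1539) = 164392*(-1/1539) = -164392/1539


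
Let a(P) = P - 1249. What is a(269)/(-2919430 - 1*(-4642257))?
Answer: -980/1722827 ≈ -0.00056883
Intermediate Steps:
a(P) = -1249 + P
a(269)/(-2919430 - 1*(-4642257)) = (-1249 + 269)/(-2919430 - 1*(-4642257)) = -980/(-2919430 + 4642257) = -980/1722827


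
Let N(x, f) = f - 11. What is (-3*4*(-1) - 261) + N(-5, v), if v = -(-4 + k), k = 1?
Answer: -257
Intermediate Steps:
v = 3 (v = -(-4 + 1) = -1*(-3) = 3)
N(x, f) = -11 + f
(-3*4*(-1) - 261) + N(-5, v) = (-3*4*(-1) - 261) + (-11 + 3) = (-12*(-1) - 261) - 8 = (12 - 261) - 8 = -249 - 8 = -257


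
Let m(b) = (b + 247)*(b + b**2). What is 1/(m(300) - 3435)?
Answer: 1/49390665 ≈ 2.0247e-8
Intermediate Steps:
m(b) = (247 + b)*(b + b**2)
1/(m(300) - 3435) = 1/(300*(247 + 300**2 + 248*300) - 3435) = 1/(300*(247 + 90000 + 74400) - 3435) = 1/(300*164647 - 3435) = 1/(49394100 - 3435) = 1/49390665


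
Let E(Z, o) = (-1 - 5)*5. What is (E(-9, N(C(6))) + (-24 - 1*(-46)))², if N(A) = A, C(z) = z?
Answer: 64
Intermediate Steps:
E(Z, o) = -30 (E(Z, o) = -6*5 = -30)
(E(-9, N(C(6))) + (-24 - 1*(-46)))² = (-30 + (-24 - 1*(-46)))² = (-30 + (-24 + 46))² = (-30 + 22)² = (-8)² = 64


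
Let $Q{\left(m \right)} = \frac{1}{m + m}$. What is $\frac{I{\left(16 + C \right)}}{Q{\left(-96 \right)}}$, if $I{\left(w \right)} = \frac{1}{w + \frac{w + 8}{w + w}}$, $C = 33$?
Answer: $- \frac{18816}{4859} \approx -3.8724$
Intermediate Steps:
$Q{\left(m \right)} = \frac{1}{2 m}$
$I{\left(w \right)} = \frac{1}{w + \frac{8 + w}{2 w}}$
$\frac{I{\left(16 + C \right)}}{Q{\left(-96 \right)}} = \frac{2 \left(16 + 33\right) \frac{1}{8 + \left(16 + 33\right) + 2 \left(16 + 33\right)^{2}}}{\frac{1}{2} \frac{1}{-96}} = \frac{2 \cdot 49 \frac{1}{8 + 49 + 2 \cdot 49^{2}}}{\frac{1}{2} \left(- \frac{1}{96}\right)} = \frac{2 \cdot 49 \frac{1}{8 + 49 + 2 \cdot 2401}}{- \frac{1}{192}} = 2 \cdot 49 \frac{1}{8 + 49 + 4802} \left(-192\right) = 2 \cdot 49 \cdot \frac{1}{4859} \left(-192\right) = \frac{98}{4859} \left(-192\right) = - \frac{18816}{4859}$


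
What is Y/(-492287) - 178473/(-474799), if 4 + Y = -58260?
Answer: 115523626687/233737375313 ≈ 0.49425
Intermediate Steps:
Y = -58264 (Y = -4 - 58260 = -58264)
Y/(-492287) - 178473/(-474799) = -58264/(-492287) - 178473/(-474799) = -58264*(-1/492287) - 178473*(-1/474799) = 58264/492287 + 178473/474799 = 115523626687/233737375313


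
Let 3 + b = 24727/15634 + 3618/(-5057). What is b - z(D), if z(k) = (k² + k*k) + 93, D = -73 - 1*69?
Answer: -3195898961885/79061138 ≈ -40423.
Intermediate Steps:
D = -142 (D = -73 - 69 = -142)
b = -168702787/79061138 (b = -3 + (24727/15634 + 3618/(-5057)) = -3 + (24727*(1/15634) + 3618*(-1/5057)) = -3 + (24727/15634 - 3618/5057) = -3 + 68480627/79061138 = -168702787/79061138 ≈ -2.1338)
z(k) = 93 + 2*k² (z(k) = (k² + k²) + 93 = 2*k² + 93 = 93 + 2*k²)
b - z(D) = -168702787/79061138 - (93 + 2*(-142)²) = -168702787/79061138 - (93 + 2*20164) = -168702787/79061138 - (93 + 40328) = -168702787/79061138 - 1*40421 = -168702787/79061138 - 40421 = -3195898961885/79061138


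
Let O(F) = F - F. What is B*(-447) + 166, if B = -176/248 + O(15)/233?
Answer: 14980/31 ≈ 483.23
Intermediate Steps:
O(F) = 0
B = -22/31 (B = -176/248 + 0/233 = -176*1/248 + 0*(1/233) = -22/31 + 0 = -22/31 ≈ -0.70968)
B*(-447) + 166 = -22/31*(-447) + 166 = 9834/31 + 166 = 14980/31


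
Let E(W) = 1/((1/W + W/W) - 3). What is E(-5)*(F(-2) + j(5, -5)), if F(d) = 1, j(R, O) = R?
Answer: -30/11 ≈ -2.7273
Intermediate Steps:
E(W) = 1/(-2 + 1/W) (E(W) = 1/((1/W + 1) - 3) = 1/((1 + 1/W) - 3) = 1/(-2 + 1/W))
E(-5)*(F(-2) + j(5, -5)) = (-1*(-5)/(-1 + 2*(-5)))*(1 + 5) = -1*(-5)/(-1 - 10)*6 = -1*(-5)/(-11)*6 = -1*(-5)*(-1/11)*6 = -5/11*6 = -30/11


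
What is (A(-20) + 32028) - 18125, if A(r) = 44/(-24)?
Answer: 83407/6 ≈ 13901.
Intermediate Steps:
A(r) = -11/6 (A(r) = 44*(-1/24) = -11/6)
(A(-20) + 32028) - 18125 = (-11/6 + 32028) - 18125 = 192157/6 - 18125 = 83407/6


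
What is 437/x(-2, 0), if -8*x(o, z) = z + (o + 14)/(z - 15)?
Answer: 4370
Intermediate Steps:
x(o, z) = -z/8 - (14 + o)/(8*(-15 + z)) (x(o, z) = -(z + (o + 14)/(z - 15))/8 = -(z + (14 + o)/(-15 + z))/8 = -z/8 - (14 + o)/(8*(-15 + z)))
437/x(-2, 0) = 437/(((-14 - 1*(-2) - 1*0² + 15*0)/(8*(-15 + 0)))) = 437/(((⅛)*(-14 + 2 - 1*0 + 0)/(-15))) = 437/(((⅛)*(-1/15)*(-14 + 2 + 0 + 0))) = 437/(((⅛)*(-1/15)*(-12))) = 437/(⅒) = 437*10 = 4370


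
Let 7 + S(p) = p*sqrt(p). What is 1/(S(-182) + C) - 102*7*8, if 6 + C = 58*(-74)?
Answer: (-1039584*sqrt(182) + 24590161*I)/(7*(-615*I + 26*sqrt(182))) ≈ -5712.0 + 9.9182e-5*I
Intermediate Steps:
S(p) = -7 + p**(3/2) (S(p) = -7 + p*sqrt(p) = -7 + p**(3/2))
C = -4298 (C = -6 + 58*(-74) = -6 - 4292 = -4298)
1/(S(-182) + C) - 102*7*8 = 1/((-7 + (-182)**(3/2)) - 4298) - 102*7*8 = 1/((-7 - 182*I*sqrt(182)) - 4298) - 714*8 = 1/(-4305 - 182*I*sqrt(182)) - 1*5712 = 1/(-4305 - 182*I*sqrt(182)) - 5712 = -5712 + 1/(-4305 - 182*I*sqrt(182))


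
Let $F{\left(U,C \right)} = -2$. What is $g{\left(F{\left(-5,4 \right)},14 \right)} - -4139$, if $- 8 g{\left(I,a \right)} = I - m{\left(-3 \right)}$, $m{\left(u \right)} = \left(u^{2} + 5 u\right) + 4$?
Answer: $4139$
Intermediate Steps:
$m{\left(u \right)} = 4 + u^{2} + 5 u$
$g{\left(I,a \right)} = - \frac{1}{4} - \frac{I}{8}$ ($g{\left(I,a \right)} = - \frac{I - \left(4 + \left(-3\right)^{2} + 5 \left(-3\right)\right)}{8} = - \frac{I - \left(4 + 9 - 15\right)}{8} = - \frac{I - -2}{8} = - \frac{I + 2}{8} = - \frac{2 + I}{8} = - \frac{1}{4} - \frac{I}{8}$)
$g{\left(F{\left(-5,4 \right)},14 \right)} - -4139 = \left(- \frac{1}{4} - - \frac{1}{4}\right) - -4139 = \left(- \frac{1}{4} + \frac{1}{4}\right) + 4139 = 0 + 4139 = 4139$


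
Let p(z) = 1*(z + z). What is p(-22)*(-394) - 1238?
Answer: 16098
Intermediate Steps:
p(z) = 2*z (p(z) = 1*(2*z) = 2*z)
p(-22)*(-394) - 1238 = (2*(-22))*(-394) - 1238 = -44*(-394) - 1238 = 17336 - 1238 = 16098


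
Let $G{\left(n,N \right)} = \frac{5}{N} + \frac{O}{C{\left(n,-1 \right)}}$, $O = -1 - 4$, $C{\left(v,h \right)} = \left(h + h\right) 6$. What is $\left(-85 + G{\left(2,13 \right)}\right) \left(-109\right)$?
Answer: $\frac{1431715}{156} \approx 9177.7$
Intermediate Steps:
$C{\left(v,h \right)} = 12 h$ ($C{\left(v,h \right)} = 2 h 6 = 12 h$)
$O = -5$
$G{\left(n,N \right)} = \frac{5}{12} + \frac{5}{N}$ ($G{\left(n,N \right)} = \frac{5}{N} - \frac{5}{12 \left(-1\right)} = \frac{5}{N} - \frac{5}{-12} = \frac{5}{N} - - \frac{5}{12} = \frac{5}{N} + \frac{5}{12} = \frac{5}{12} + \frac{5}{N}$)
$\left(-85 + G{\left(2,13 \right)}\right) \left(-109\right) = \left(-85 + \left(\frac{5}{12} + \frac{5}{13}\right)\right) \left(-109\right) = \left(-85 + \frac{125}{156}\right) \left(-109\right) = \left(- \frac{13135}{156}\right) \left(-109\right) = \frac{1431715}{156}$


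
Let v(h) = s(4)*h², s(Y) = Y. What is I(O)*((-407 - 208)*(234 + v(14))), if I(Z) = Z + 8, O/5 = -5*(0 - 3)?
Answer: -51963810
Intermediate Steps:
O = 75 (O = 5*(-5*(0 - 3)) = 5*(-5*(-3)) = 5*15 = 75)
I(Z) = 8 + Z
v(h) = 4*h²
I(O)*((-407 - 208)*(234 + v(14))) = (8 + 75)*((-407 - 208)*(234 + 4*14²)) = 83*(-615*(234 + 4*196)) = 83*(-615*(234 + 784)) = 83*(-615*1018) = 83*(-626070) = -51963810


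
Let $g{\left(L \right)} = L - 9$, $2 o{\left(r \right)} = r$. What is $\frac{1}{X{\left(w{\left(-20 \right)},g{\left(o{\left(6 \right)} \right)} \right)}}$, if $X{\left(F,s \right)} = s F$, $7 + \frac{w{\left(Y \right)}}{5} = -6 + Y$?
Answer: $\frac{1}{990} \approx 0.0010101$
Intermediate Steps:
$o{\left(r \right)} = \frac{r}{2}$
$w{\left(Y \right)} = -65 + 5 Y$ ($w{\left(Y \right)} = -35 + 5 \left(-6 + Y\right) = -35 + \left(-30 + 5 Y\right) = -65 + 5 Y$)
$g{\left(L \right)} = -9 + L$
$X{\left(F,s \right)} = F s$
$\frac{1}{X{\left(w{\left(-20 \right)},g{\left(o{\left(6 \right)} \right)} \right)}} = \frac{1}{\left(-65 + 5 \left(-20\right)\right) \left(-9 + \frac{1}{2} \cdot 6\right)} = \frac{1}{\left(-65 - 100\right) \left(-9 + 3\right)} = \frac{1}{\left(-165\right) \left(-6\right)} = \frac{1}{990}$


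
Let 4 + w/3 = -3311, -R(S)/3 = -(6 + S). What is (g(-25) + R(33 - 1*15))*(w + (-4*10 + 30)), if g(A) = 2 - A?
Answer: -985545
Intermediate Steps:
R(S) = 18 + 3*S (R(S) = -(-3)*(6 + S) = -3*(-6 - S) = 18 + 3*S)
w = -9945 (w = -12 + 3*(-3311) = -12 - 9933 = -9945)
(g(-25) + R(33 - 1*15))*(w + (-4*10 + 30)) = ((2 - 1*(-25)) + (18 + 3*(33 - 1*15)))*(-9945 + (-4*10 + 30)) = ((2 + 25) + (18 + 3*(33 - 15)))*(-9945 + (-40 + 30)) = (27 + (18 + 3*18))*(-9945 - 10) = (27 + (18 + 54))*(-9955) = (27 + 72)*(-9955) = 99*(-9955) = -985545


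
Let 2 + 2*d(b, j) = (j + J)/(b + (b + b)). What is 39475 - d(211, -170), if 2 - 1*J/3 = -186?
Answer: 24988111/633 ≈ 39476.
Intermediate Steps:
J = 564 (J = 6 - 3*(-186) = 6 + 558 = 564)
d(b, j) = -1 + (564 + j)/(6*b) (d(b, j) = -1 + ((j + 564)/(b + (b + b)))/2 = -1 + ((564 + j)/(b + 2*b))/2 = -1 + ((564 + j)/((3*b)))/2 = -1 + ((564 + j)*(1/(3*b)))/2 = -1 + ((564 + j)/(3*b))/2 = -1 + (564 + j)/(6*b))
39475 - d(211, -170) = 39475 - (94 - 1*211 + (1/6)*(-170))/211 = 39475 - (94 - 211 - 85/3)/211 = 39475 - (-436)/(211*3) = 39475 - 1*(-436/633) = 39475 + 436/633 = 24988111/633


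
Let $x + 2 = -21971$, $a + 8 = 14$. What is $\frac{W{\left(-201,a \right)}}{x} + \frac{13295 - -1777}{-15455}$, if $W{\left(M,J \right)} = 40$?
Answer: $- \frac{331795256}{339592715} \approx -0.97704$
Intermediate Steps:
$a = 6$ ($a = -8 + 14 = 6$)
$x = -21973$ ($x = -2 - 21971 = -21973$)
$\frac{W{\left(-201,a \right)}}{x} + \frac{13295 - -1777}{-15455} = \frac{40}{-21973} + \frac{13295 - -1777}{-15455} = 40 \left(- \frac{1}{21973}\right) + \left(13295 + 1777\right) \left(- \frac{1}{15455}\right) = - \frac{40}{21973} + 15072 \left(- \frac{1}{15455}\right) = - \frac{40}{21973} - \frac{15072}{15455} = - \frac{331795256}{339592715}$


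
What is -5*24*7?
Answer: -840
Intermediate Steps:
-5*24*7 = -120*7 = -840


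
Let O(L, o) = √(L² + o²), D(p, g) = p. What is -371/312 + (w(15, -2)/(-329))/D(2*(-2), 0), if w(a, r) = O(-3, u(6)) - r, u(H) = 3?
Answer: -121903/102648 + 3*√2/1316 ≈ -1.1844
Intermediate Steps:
w(a, r) = -r + 3*√2 (w(a, r) = √((-3)² + 3²) - r = √(9 + 9) - r = √18 - r = 3*√2 - r = -r + 3*√2)
-371/312 + (w(15, -2)/(-329))/D(2*(-2), 0) = -371/312 + ((-1*(-2) + 3*√2)/(-329))/((2*(-2))) = -371*1/312 + ((2 + 3*√2)*(-1/329))/(-4) = -371/312 + (-2/329 - 3*√2/329)*(-¼) = -371/312 + (1/658 + 3*√2/1316) = -121903/102648 + 3*√2/1316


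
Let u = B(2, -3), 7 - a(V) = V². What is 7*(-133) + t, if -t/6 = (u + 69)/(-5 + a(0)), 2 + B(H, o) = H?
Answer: -1138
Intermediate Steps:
B(H, o) = -2 + H
a(V) = 7 - V²
u = 0 (u = -2 + 2 = 0)
t = -207 (t = -6*(0 + 69)/(-5 + (7 - 1*0²)) = -414/(-5 + (7 - 1*0)) = -414/(-5 + (7 + 0)) = -414/(-5 + 7) = -414/2 = -6*69/2 = -207)
7*(-133) + t = 7*(-133) - 207 = -931 - 207 = -1138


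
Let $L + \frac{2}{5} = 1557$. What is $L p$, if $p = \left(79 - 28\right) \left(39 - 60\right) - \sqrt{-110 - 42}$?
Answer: $- \frac{8335593}{5} - \frac{15566 i \sqrt{38}}{5} \approx -1.6671 \cdot 10^{6} - 19191.0 i$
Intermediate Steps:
$L = \frac{7783}{5}$ ($L = - \frac{2}{5} + 1557 = \frac{7783}{5} \approx 1556.6$)
$p = -1071 - 2 i \sqrt{38}$ ($p = 51 \left(-21\right) - \sqrt{-152} = -1071 - 2 i \sqrt{38} \approx -1071.0 - 12.329 i$)
$L p = \frac{7783 \left(-1071 - 2 i \sqrt{38}\right)}{5} = - \frac{8335593}{5} - \frac{15566 i \sqrt{38}}{5}$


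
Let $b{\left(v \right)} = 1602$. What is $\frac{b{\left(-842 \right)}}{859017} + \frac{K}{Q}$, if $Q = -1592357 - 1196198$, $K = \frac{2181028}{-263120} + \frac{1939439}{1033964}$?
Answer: $\frac{6337748977328813662}{3394212457652243001775} \approx 0.0018672$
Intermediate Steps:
$K = - \frac{27262488208}{4250884495}$ ($K = 2181028 \left(- \frac{1}{263120}\right) + 1939439 \cdot \frac{1}{1033964} = - \frac{545257}{65780} + \frac{1939439}{1033964} = - \frac{27262488208}{4250884495} \approx -6.4134$)
$Q = -2788555$
$\frac{b{\left(-842 \right)}}{859017} + \frac{K}{Q} = \frac{1602}{859017} - \frac{27262488208}{4250884495 \left(-2788555\right)} = 1602 \cdot \frac{1}{859017} - - \frac{27262488208}{11853825212954725} = \frac{534}{286339} + \frac{27262488208}{11853825212954725} = \frac{6337748977328813662}{3394212457652243001775}$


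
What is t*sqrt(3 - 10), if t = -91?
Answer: -91*I*sqrt(7) ≈ -240.76*I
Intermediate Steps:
t*sqrt(3 - 10) = -91*sqrt(3 - 10) = -91*I*sqrt(7)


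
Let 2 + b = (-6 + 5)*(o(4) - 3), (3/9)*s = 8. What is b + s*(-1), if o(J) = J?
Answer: -27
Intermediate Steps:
s = 24 (s = 3*8 = 24)
b = -3 (b = -2 + (-6 + 5)*(4 - 3) = -2 - 1*1 = -2 - 1 = -3)
b + s*(-1) = -3 + 24*(-1) = -3 - 24 = -27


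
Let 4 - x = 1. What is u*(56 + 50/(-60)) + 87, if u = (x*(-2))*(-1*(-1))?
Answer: -244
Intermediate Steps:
x = 3 (x = 4 - 1*1 = 4 - 1 = 3)
u = -6 (u = (3*(-2))*(-1*(-1)) = -6*1 = -6)
u*(56 + 50/(-60)) + 87 = -6*(56 + 50/(-60)) + 87 = -6*(56 + 50*(-1/60)) + 87 = -6*(56 - ⅚) + 87 = -6*331/6 + 87 = -331 + 87 = -244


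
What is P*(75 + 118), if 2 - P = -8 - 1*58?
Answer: 13124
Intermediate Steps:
P = 68 (P = 2 - (-8 - 1*58) = 2 - (-8 - 58) = 2 - 1*(-66) = 2 + 66 = 68)
P*(75 + 118) = 68*(75 + 118) = 68*193 = 13124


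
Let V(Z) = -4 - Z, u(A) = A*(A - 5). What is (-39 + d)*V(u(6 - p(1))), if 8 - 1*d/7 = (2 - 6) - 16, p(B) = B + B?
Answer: 0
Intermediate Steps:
p(B) = 2*B
d = 196 (d = 56 - 7*((2 - 6) - 16) = 56 - 7*(-4 - 16) = 56 - 7*(-20) = 56 + 140 = 196)
u(A) = A*(-5 + A)
(-39 + d)*V(u(6 - p(1))) = (-39 + 196)*(-4 - (6 - 2)*(-5 + (6 - 2))) = 157*(-4 - (6 - 1*2)*(-5 + (6 - 1*2))) = 157*(-4 - (6 - 2)*(-5 + (6 - 2))) = 157*(-4 - 4*(-5 + 4)) = 157*(-4 - 4*(-1)) = 157*(-4 - 1*(-4)) = 157*(-4 + 4) = 157*0 = 0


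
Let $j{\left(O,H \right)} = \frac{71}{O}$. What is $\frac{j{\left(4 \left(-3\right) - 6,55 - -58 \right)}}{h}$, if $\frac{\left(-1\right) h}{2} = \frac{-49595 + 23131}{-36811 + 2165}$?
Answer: $\frac{1229933}{476352} \approx 2.582$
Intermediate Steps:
$h = - \frac{26464}{17323}$ ($h = - 2 \frac{-49595 + 23131}{-36811 + 2165} = - 2 \left(- \frac{26464}{-34646}\right) = - 2 \left(\left(-26464\right) \left(- \frac{1}{34646}\right)\right) = \left(-2\right) \frac{13232}{17323} = - \frac{26464}{17323} \approx -1.5277$)
$\frac{j{\left(4 \left(-3\right) - 6,55 - -58 \right)}}{h} = \frac{71 \frac{1}{4 \left(-3\right) - 6}}{- \frac{26464}{17323}} = \frac{71}{-12 - 6} \left(- \frac{17323}{26464}\right) = \frac{71}{-18} \left(- \frac{17323}{26464}\right) = 71 \left(- \frac{1}{18}\right) \left(- \frac{17323}{26464}\right) = \left(- \frac{71}{18}\right) \left(- \frac{17323}{26464}\right) = \frac{1229933}{476352}$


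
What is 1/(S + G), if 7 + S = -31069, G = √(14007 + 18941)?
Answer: -7769/241421207 - √8237/482842414 ≈ -3.2368e-5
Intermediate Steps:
G = 2*√8237 (G = √32948 = 2*√8237 ≈ 181.52)
S = -31076 (S = -7 - 31069 = -31076)
1/(S + G) = 1/(-31076 + 2*√8237)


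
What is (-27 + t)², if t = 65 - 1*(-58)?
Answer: 9216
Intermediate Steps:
t = 123 (t = 65 + 58 = 123)
(-27 + t)² = (-27 + 123)² = 96² = 9216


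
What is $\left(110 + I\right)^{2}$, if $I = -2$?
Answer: $11664$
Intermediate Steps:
$\left(110 + I\right)^{2} = \left(110 - 2\right)^{2} = 108^{2} = 11664$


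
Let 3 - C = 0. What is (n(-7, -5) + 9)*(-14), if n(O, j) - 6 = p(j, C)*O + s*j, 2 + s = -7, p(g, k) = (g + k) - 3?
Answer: -1330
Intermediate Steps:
C = 3 (C = 3 - 1*0 = 3 + 0 = 3)
p(g, k) = -3 + g + k
s = -9 (s = -2 - 7 = -9)
n(O, j) = 6 - 9*j + O*j (n(O, j) = 6 + ((-3 + j + 3)*O - 9*j) = 6 + (j*O - 9*j) = 6 + (O*j - 9*j) = 6 + (-9*j + O*j) = 6 - 9*j + O*j)
(n(-7, -5) + 9)*(-14) = ((6 - 9*(-5) - 7*(-5)) + 9)*(-14) = ((6 + 45 + 35) + 9)*(-14) = (86 + 9)*(-14) = 95*(-14) = -1330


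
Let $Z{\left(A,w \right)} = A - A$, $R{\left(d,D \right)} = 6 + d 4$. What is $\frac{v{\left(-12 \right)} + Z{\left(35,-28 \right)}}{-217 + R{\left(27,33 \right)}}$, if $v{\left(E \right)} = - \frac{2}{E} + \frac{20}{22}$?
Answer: $- \frac{71}{6798} \approx -0.010444$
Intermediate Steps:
$v{\left(E \right)} = \frac{10}{11} - \frac{2}{E}$ ($v{\left(E \right)} = - \frac{2}{E} + 20 \cdot \frac{1}{22} = - \frac{2}{E} + \frac{10}{11} = \frac{10}{11} - \frac{2}{E}$)
$R{\left(d,D \right)} = 6 + 4 d$
$Z{\left(A,w \right)} = 0$
$\frac{v{\left(-12 \right)} + Z{\left(35,-28 \right)}}{-217 + R{\left(27,33 \right)}} = \frac{\left(\frac{10}{11} - \frac{2}{-12}\right) + 0}{-217 + \left(6 + 4 \cdot 27\right)} = \frac{\left(\frac{10}{11} - - \frac{1}{6}\right) + 0}{-217 + \left(6 + 108\right)} = \frac{\left(\frac{10}{11} + \frac{1}{6}\right) + 0}{-217 + 114} = \frac{\frac{71}{66} + 0}{-103} = \frac{71}{66} \left(- \frac{1}{103}\right) = - \frac{71}{6798}$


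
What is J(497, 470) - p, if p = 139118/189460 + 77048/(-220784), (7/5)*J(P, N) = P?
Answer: 231772484262/653589635 ≈ 354.61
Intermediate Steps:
J(P, N) = 5*P/7
p = 251836163/653589635 (p = 139118*(1/189460) + 77048*(-1/220784) = 69559/94730 - 9631/27598 = 251836163/653589635 ≈ 0.38531)
J(497, 470) - p = (5/7)*497 - 1*251836163/653589635 = 355 - 251836163/653589635 = 231772484262/653589635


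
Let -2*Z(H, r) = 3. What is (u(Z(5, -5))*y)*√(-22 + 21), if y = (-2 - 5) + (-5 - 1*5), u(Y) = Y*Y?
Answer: -153*I/4 ≈ -38.25*I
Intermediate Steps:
Z(H, r) = -3/2 (Z(H, r) = -½*3 = -3/2)
u(Y) = Y²
y = -17 (y = -7 + (-5 - 5) = -7 - 10 = -17)
(u(Z(5, -5))*y)*√(-22 + 21) = ((-3/2)²*(-17))*√(-22 + 21) = ((9/4)*(-17))*√(-1) = -153*I/4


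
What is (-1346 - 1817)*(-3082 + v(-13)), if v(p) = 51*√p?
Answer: 9748366 - 161313*I*√13 ≈ 9.7484e+6 - 5.8162e+5*I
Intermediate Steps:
(-1346 - 1817)*(-3082 + v(-13)) = (-1346 - 1817)*(-3082 + 51*√(-13)) = -3163*(-3082 + 51*(I*√13)) = -3163*(-3082 + 51*I*√13) = 9748366 - 161313*I*√13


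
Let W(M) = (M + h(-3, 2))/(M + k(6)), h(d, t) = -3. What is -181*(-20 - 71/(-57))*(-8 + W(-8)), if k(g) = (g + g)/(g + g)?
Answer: -2902335/133 ≈ -21822.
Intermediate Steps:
k(g) = 1 (k(g) = (2*g)/((2*g)) = (2*g)*(1/(2*g)) = 1)
W(M) = (-3 + M)/(1 + M) (W(M) = (M - 3)/(M + 1) = (-3 + M)/(1 + M))
-181*(-20 - 71/(-57))*(-8 + W(-8)) = -181*(-20 - 71/(-57))*(-8 + (-3 - 8)/(1 - 8)) = -181*(-20 - 71*(-1/57))*(-8 - 11/(-7)) = -181*(-20 + 71/57)*(-8 - ⅐*(-11)) = -(-193489)*(-8 + 11/7)/57 = -(-193489)*(-45)/(57*7) = -181*16035/133 = -2902335/133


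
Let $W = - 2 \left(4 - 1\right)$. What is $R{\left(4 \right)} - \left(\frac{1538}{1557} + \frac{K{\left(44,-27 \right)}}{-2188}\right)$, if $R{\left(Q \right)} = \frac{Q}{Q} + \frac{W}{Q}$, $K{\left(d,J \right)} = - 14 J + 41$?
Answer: $- \frac{4416119}{3406716} \approx -1.2963$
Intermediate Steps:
$W = -6$ ($W = \left(-2\right) 3 = -6$)
$K{\left(d,J \right)} = 41 - 14 J$
$R{\left(Q \right)} = 1 - \frac{6}{Q}$ ($R{\left(Q \right)} = \frac{Q}{Q} - \frac{6}{Q} = 1 - \frac{6}{Q}$)
$R{\left(4 \right)} - \left(\frac{1538}{1557} + \frac{K{\left(44,-27 \right)}}{-2188}\right) = \frac{-6 + 4}{4} - \left(\frac{1538}{1557} + \frac{41 - -378}{-2188}\right) = \frac{1}{4} \left(-2\right) - \left(1538 \cdot \frac{1}{1557} + \left(41 + 378\right) \left(- \frac{1}{2188}\right)\right) = - \frac{1}{2} - \left(\frac{1538}{1557} + 419 \left(- \frac{1}{2188}\right)\right) = - \frac{1}{2} - \left(\frac{1538}{1557} - \frac{419}{2188}\right) = - \frac{1}{2} - \frac{2712761}{3406716} = - \frac{4416119}{3406716}$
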